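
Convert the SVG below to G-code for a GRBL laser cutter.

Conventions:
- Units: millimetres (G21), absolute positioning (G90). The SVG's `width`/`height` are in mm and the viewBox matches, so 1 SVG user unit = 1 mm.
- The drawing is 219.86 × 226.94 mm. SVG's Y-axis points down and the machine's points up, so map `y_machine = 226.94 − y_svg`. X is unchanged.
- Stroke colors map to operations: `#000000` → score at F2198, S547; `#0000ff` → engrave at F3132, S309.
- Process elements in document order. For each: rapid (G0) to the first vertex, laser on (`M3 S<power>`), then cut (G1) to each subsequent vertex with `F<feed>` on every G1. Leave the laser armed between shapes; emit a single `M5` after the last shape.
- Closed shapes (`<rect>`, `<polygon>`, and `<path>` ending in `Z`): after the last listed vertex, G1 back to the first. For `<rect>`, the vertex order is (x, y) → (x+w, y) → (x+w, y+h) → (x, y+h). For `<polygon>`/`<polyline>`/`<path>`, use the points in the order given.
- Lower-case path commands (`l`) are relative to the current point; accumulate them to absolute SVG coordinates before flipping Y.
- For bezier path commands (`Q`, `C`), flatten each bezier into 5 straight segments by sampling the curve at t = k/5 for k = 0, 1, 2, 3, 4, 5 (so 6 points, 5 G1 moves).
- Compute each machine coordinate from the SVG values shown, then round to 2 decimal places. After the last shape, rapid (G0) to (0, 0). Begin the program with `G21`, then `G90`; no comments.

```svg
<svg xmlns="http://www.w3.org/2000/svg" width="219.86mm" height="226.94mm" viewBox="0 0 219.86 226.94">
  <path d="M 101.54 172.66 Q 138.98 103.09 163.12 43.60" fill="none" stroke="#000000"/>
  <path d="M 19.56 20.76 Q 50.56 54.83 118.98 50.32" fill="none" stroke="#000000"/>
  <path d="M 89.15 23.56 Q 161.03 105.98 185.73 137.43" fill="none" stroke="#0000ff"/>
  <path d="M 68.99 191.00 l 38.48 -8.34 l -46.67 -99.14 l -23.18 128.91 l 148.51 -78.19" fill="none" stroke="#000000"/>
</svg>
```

G21
G90
G0 X101.54 Y54.28
M3 S547
G1 X115.98 Y81.70 F2198
G1 X129.36 Y108.32 F2198
G1 X141.68 Y134.14 F2198
G1 X152.93 Y159.14 F2198
G1 X163.12 Y183.34 F2198
G0 X19.56 Y206.18
M3 S547
G1 X33.46 Y194.10 F2198
G1 X50.35 Y185.10 F2198
G1 X70.23 Y179.18 F2198
G1 X93.11 Y176.36 F2198
G1 X118.98 Y176.62 F2198
G0 X89.15 Y203.38
M3 S309
G1 X116.01 Y172.45 F3132
G1 X139.11 Y145.60 F3132
G1 X158.42 Y122.83 F3132
G1 X173.96 Y104.13 F3132
G1 X185.73 Y89.51 F3132
G0 X68.99 Y35.94
M3 S547
G1 X107.47 Y44.28 F2198
G1 X60.80 Y143.42 F2198
G1 X37.62 Y14.51 F2198
G1 X186.13 Y92.70 F2198
M5
G0 X0.00 Y0.00

viewBox `0 0 219.86 226.94` with mm width/height → 1 unit = 1 mm. Flip: y_m = 226.94 − y_svg.

**Shape 1** — `<path>` quadratic bezier, stroke `#000000` → score (S547, F2198). Control points (SVG): P0=(101.54,172.66), P1=(138.98,103.09), P2=(163.12,43.60); sampled at t=k/5. Machine vertices: (101.54,54.28) → (115.98,81.70) → (129.36,108.32) → (141.68,134.14) → (152.93,159.14) → (163.12,183.34). Open path.

**Shape 2** — `<path>` quadratic bezier, stroke `#000000` → score (S547, F2198). Control points (SVG): P0=(19.56,20.76), P1=(50.56,54.83), P2=(118.98,50.32); sampled at t=k/5. Machine vertices: (19.56,206.18) → (33.46,194.10) → (50.35,185.10) → (70.23,179.18) → (93.11,176.36) → (118.98,176.62). Open path.

**Shape 3** — `<path>` quadratic bezier, stroke `#0000ff` → engrave (S309, F3132). Control points (SVG): P0=(89.15,23.56), P1=(161.03,105.98), P2=(185.73,137.43); sampled at t=k/5. Machine vertices: (89.15,203.38) → (116.01,172.45) → (139.11,145.60) → (158.42,122.83) → (173.96,104.13) → (185.73,89.51). Open path.

**Shape 4** — `<path>` open polyline, stroke `#000000` → score (S547, F2198). Machine vertices: (68.99,35.94) → (107.47,44.28) → (60.80,143.42) → (37.62,14.51) → (186.13,92.70). Open path.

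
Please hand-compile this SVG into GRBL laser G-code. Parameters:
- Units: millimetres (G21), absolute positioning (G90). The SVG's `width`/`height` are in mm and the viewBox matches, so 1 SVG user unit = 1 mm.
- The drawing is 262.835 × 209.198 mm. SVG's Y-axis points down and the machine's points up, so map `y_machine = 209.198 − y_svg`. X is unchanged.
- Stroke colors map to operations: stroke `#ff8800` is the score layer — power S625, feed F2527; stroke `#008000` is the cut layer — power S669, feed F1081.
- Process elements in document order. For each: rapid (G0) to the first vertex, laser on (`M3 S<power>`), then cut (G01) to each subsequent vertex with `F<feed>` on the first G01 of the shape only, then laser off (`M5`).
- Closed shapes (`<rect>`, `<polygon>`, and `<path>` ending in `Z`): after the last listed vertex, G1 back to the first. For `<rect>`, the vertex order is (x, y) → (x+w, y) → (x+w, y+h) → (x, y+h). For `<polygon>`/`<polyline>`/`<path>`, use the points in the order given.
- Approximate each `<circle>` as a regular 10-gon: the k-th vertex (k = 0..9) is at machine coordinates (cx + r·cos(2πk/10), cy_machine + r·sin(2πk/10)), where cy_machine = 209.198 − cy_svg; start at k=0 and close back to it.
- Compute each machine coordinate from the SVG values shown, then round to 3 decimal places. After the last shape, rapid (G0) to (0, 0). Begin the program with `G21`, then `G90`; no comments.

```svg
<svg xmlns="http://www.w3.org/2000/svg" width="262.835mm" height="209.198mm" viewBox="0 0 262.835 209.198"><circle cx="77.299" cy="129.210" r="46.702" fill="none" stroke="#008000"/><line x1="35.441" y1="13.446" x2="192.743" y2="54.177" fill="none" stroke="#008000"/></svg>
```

G21
G90
G0 X124.001 Y79.988
M3 S669
G01 X115.082 Y107.439 F1081
G01 X91.731 Y124.404
G01 X62.867 Y124.404
G01 X39.516 Y107.439
G01 X30.597 Y79.988
G01 X39.516 Y52.537
G01 X62.867 Y35.572
G01 X91.731 Y35.572
G01 X115.082 Y52.537
G01 X124.001 Y79.988
M5
G0 X35.441 Y195.752
M3 S669
G01 X192.743 Y155.021 F1081
M5
G0 X0.000 Y0.000

viewBox `0 0 262.835 209.198` with mm width/height → 1 unit = 1 mm. Flip: y_m = 209.198 − y_svg.

**Shape 1** — `<circle>` circle, stroke `#008000` → cut (S669, F1081). Machine vertices: (124.001,79.988) → (115.082,107.439) → (91.731,124.404) → (62.867,124.404) → (39.516,107.439) → (30.597,79.988) → (39.516,52.537) → (62.867,35.572) → (91.731,35.572) → (115.082,52.537) → (124.001,79.988). Closed: final G1 returns to the first vertex.

**Shape 2** — `<line>` line segment, stroke `#008000` → cut (S669, F1081). Machine vertices: (35.441,195.752) → (192.743,155.021). Open path.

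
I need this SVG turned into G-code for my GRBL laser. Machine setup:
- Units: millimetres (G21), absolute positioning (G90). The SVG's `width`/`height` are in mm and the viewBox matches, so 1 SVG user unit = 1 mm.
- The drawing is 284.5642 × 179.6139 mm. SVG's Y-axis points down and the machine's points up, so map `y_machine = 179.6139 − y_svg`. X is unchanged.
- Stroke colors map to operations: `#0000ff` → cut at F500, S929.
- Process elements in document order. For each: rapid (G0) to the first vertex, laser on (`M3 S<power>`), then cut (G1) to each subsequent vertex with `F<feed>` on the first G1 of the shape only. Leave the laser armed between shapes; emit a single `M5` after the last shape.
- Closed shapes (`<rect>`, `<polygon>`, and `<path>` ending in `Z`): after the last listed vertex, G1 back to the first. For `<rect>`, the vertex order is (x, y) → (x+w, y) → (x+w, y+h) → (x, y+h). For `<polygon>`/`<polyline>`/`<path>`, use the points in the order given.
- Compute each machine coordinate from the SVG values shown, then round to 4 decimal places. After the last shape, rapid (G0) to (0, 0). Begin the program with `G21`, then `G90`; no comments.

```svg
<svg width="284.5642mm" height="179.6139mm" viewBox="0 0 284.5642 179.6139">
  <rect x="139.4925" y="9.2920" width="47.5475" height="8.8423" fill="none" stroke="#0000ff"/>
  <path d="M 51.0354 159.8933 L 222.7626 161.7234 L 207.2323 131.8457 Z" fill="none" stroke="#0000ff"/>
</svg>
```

G21
G90
G0 X139.4925 Y170.3219
M3 S929
G1 X187.0400 Y170.3219 F500
G1 X187.0400 Y161.4796
G1 X139.4925 Y161.4796
G1 X139.4925 Y170.3219
G0 X51.0354 Y19.7206
M3 S929
G1 X222.7626 Y17.8905 F500
G1 X207.2323 Y47.7682
G1 X51.0354 Y19.7206
M5
G0 X0.0000 Y0.0000

viewBox `0 0 284.5642 179.6139` with mm width/height → 1 unit = 1 mm. Flip: y_m = 179.6139 − y_svg.

**Shape 1** — `<rect>` rectangle, stroke `#0000ff` → cut (S929, F500). Machine vertices: (139.4925,170.3219) → (187.0400,170.3219) → (187.0400,161.4796) → (139.4925,161.4796) → (139.4925,170.3219). Closed: final G1 returns to the first vertex.

**Shape 2** — `<path>` closed polygon, stroke `#0000ff` → cut (S929, F500). Machine vertices: (51.0354,19.7206) → (222.7626,17.8905) → (207.2323,47.7682) → (51.0354,19.7206). Closed: final G1 returns to the first vertex.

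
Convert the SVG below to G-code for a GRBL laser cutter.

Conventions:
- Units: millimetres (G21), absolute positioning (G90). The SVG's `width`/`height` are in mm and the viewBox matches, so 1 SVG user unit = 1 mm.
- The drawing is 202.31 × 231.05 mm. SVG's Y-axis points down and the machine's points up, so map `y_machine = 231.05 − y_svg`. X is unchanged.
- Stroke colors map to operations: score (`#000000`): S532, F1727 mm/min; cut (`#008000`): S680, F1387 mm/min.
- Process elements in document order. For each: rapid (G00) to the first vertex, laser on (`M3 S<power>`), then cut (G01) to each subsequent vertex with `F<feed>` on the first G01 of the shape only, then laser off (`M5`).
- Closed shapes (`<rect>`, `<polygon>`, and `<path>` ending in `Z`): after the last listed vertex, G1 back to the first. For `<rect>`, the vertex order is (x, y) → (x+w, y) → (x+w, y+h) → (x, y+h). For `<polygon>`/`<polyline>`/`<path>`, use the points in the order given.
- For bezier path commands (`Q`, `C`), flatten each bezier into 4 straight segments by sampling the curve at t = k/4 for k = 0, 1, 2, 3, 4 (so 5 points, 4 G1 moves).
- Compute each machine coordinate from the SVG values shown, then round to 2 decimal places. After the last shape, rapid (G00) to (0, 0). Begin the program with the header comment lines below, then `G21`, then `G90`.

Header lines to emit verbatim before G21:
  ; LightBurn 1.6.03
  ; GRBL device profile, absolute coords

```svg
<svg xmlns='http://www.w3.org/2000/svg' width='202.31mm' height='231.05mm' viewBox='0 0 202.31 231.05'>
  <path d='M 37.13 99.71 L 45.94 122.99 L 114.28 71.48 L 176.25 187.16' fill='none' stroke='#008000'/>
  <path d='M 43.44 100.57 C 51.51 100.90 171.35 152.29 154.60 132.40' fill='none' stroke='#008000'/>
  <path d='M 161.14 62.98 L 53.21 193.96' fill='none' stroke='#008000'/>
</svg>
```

Since the viewBox matches the mm dimensions, user units are millimetres directly. The only transform is the Y-flip y_m = 231.05 − y_svg.

Shape 1 is a open polyline drawn with `<path>`. Its stroke #008000 means cut at S680, F1387. After flipping Y the toolpath is (37.13,131.34) → (45.94,108.06) → (114.28,159.57) → (176.25,43.89).

Shape 2 is a cubic bezier drawn with `<path>`. Its stroke #008000 means cut at S680, F1387. After flipping Y the toolpath is (43.44,130.48) → (66.57,122.57) → (108.33,106.98) → (145.43,95.19) → (154.60,98.65).

Shape 3 is a line segment drawn with `<path>`. Its stroke #008000 means cut at S680, F1387. After flipping Y the toolpath is (161.14,168.07) → (53.21,37.09).

; LightBurn 1.6.03
; GRBL device profile, absolute coords
G21
G90
G00 X37.13 Y131.34
M3 S680
G01 X45.94 Y108.06 F1387
G01 X114.28 Y159.57
G01 X176.25 Y43.89
M5
G00 X43.44 Y130.48
M3 S680
G01 X66.57 Y122.57 F1387
G01 X108.33 Y106.98
G01 X145.43 Y95.19
G01 X154.60 Y98.65
M5
G00 X161.14 Y168.07
M3 S680
G01 X53.21 Y37.09 F1387
M5
G00 X0.00 Y0.00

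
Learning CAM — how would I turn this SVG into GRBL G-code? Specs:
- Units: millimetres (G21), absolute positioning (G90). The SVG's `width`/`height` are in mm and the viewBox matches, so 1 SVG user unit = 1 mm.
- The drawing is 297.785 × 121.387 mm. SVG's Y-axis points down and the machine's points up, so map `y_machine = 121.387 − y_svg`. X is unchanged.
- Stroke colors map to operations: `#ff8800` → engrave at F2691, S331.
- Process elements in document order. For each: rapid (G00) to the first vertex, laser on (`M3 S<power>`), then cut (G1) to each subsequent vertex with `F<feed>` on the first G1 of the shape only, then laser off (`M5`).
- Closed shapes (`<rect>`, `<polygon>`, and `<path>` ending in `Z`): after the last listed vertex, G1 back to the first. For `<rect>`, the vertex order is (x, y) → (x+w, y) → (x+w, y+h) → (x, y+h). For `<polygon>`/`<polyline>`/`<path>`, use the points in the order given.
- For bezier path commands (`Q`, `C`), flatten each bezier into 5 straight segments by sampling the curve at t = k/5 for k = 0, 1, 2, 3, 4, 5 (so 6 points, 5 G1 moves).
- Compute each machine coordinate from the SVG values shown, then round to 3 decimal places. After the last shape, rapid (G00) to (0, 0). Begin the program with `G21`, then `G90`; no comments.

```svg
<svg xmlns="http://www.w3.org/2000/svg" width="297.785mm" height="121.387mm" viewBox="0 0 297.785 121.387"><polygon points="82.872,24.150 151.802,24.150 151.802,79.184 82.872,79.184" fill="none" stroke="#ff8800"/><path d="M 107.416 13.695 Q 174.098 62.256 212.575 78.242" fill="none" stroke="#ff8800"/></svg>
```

Since the viewBox matches the mm dimensions, user units are millimetres directly. The only transform is the Y-flip y_m = 121.387 − y_svg.

Shape 1 is a rectangle drawn with `<polygon>`. Its stroke #ff8800 means engrave at S331, F2691. After flipping Y the toolpath is (82.872,97.237) → (151.802,97.237) → (151.802,42.203) → (82.872,42.203) → (82.872,97.237), returning to the start.

Shape 2 is a quadratic bezier drawn with `<path>`. Its stroke #ff8800 means engrave at S331, F2691. After flipping Y the toolpath is (107.416,107.692) → (132.961,89.571) → (156.249,74.055) → (177.281,61.146) → (196.056,50.842) → (212.575,43.145).

G21
G90
G00 X82.872 Y97.237
M3 S331
G1 X151.802 Y97.237 F2691
G1 X151.802 Y42.203
G1 X82.872 Y42.203
G1 X82.872 Y97.237
M5
G00 X107.416 Y107.692
M3 S331
G1 X132.961 Y89.571 F2691
G1 X156.249 Y74.055
G1 X177.281 Y61.146
G1 X196.056 Y50.842
G1 X212.575 Y43.145
M5
G00 X0.000 Y0.000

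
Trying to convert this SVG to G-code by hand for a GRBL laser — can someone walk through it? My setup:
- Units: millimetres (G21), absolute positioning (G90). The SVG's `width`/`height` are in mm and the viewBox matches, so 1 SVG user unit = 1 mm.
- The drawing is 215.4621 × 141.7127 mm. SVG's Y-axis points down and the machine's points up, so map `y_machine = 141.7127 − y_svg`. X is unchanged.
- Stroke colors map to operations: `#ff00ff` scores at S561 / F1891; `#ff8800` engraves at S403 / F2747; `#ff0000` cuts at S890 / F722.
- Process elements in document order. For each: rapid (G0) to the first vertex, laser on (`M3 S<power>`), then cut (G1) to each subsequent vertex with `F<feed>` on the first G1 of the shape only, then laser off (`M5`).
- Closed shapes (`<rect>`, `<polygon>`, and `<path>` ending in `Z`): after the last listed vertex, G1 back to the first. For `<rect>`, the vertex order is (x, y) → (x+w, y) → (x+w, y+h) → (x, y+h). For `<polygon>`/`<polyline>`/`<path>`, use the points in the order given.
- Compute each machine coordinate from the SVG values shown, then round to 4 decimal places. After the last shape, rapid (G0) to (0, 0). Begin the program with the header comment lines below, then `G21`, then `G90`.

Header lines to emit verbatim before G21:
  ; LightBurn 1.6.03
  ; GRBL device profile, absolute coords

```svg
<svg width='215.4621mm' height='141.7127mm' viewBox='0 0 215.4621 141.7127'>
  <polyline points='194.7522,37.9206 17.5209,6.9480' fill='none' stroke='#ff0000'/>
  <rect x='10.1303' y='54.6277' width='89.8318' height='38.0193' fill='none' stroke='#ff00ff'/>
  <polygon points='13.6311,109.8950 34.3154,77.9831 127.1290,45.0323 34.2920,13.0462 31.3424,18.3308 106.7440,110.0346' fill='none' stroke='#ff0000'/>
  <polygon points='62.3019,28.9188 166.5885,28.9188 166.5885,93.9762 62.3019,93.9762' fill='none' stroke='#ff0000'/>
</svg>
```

viewBox `0 0 215.4621 141.7127` with mm width/height → 1 unit = 1 mm. Flip: y_m = 141.7127 − y_svg.

**Shape 1** — `<polyline>` line segment, stroke `#ff0000` → cut (S890, F722). Machine vertices: (194.7522,103.7921) → (17.5209,134.7647). Open path.

**Shape 2** — `<rect>` rectangle, stroke `#ff00ff` → score (S561, F1891). Machine vertices: (10.1303,87.0850) → (99.9621,87.0850) → (99.9621,49.0657) → (10.1303,49.0657) → (10.1303,87.0850). Closed: final G1 returns to the first vertex.

**Shape 3** — `<polygon>` closed polygon, stroke `#ff0000` → cut (S890, F722). Machine vertices: (13.6311,31.8177) → (34.3154,63.7296) → (127.1290,96.6804) → (34.2920,128.6665) → (31.3424,123.3819) → (106.7440,31.6781) → (13.6311,31.8177). Closed: final G1 returns to the first vertex.

**Shape 4** — `<polygon>` rectangle, stroke `#ff0000` → cut (S890, F722). Machine vertices: (62.3019,112.7939) → (166.5885,112.7939) → (166.5885,47.7365) → (62.3019,47.7365) → (62.3019,112.7939). Closed: final G1 returns to the first vertex.

; LightBurn 1.6.03
; GRBL device profile, absolute coords
G21
G90
G0 X194.7522 Y103.7921
M3 S890
G1 X17.5209 Y134.7647 F722
M5
G0 X10.1303 Y87.0850
M3 S561
G1 X99.9621 Y87.0850 F1891
G1 X99.9621 Y49.0657
G1 X10.1303 Y49.0657
G1 X10.1303 Y87.0850
M5
G0 X13.6311 Y31.8177
M3 S890
G1 X34.3154 Y63.7296 F722
G1 X127.1290 Y96.6804
G1 X34.2920 Y128.6665
G1 X31.3424 Y123.3819
G1 X106.7440 Y31.6781
G1 X13.6311 Y31.8177
M5
G0 X62.3019 Y112.7939
M3 S890
G1 X166.5885 Y112.7939 F722
G1 X166.5885 Y47.7365
G1 X62.3019 Y47.7365
G1 X62.3019 Y112.7939
M5
G0 X0.0000 Y0.0000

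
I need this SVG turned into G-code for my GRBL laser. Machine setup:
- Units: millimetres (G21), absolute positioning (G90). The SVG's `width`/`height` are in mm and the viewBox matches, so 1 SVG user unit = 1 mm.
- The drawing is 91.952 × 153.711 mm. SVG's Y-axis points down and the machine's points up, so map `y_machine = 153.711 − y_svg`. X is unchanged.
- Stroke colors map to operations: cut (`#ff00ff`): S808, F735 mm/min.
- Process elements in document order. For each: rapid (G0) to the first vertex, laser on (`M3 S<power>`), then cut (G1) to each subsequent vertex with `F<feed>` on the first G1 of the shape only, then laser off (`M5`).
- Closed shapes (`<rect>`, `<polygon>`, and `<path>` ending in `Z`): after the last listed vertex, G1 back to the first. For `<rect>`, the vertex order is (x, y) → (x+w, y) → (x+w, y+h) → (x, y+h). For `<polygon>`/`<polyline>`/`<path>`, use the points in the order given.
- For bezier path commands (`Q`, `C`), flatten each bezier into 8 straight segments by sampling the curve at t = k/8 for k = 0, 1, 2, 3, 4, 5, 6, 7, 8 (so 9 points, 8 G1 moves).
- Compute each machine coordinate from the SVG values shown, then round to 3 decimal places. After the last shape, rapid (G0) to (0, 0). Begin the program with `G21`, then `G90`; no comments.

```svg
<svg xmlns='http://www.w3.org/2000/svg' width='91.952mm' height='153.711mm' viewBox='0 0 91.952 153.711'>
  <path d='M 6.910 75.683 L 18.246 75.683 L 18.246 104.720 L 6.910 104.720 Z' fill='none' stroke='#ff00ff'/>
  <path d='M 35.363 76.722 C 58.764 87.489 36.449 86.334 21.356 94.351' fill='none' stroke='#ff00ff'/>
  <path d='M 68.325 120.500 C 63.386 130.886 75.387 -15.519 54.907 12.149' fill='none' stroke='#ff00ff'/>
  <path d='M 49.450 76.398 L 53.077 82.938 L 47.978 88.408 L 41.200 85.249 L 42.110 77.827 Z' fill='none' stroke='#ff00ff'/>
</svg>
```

G21
G90
G0 X6.910 Y78.028
M3 S808
G1 X18.246 Y78.028 F735
G1 X18.246 Y48.991
G1 X6.910 Y48.991
G1 X6.910 Y78.028
M5
G0 X35.363 Y76.989
M3 S808
G1 X42.099 Y73.469 F735
G1 X45.169 Y70.820
G1 X45.194 Y68.793
G1 X42.795 Y67.143
G1 X38.591 Y65.622
G1 X33.203 Y63.983
G1 X27.251 Y61.978
G1 X21.356 Y59.360
M5
G0 X68.325 Y33.211
M3 S808
G1 X67.170 Y36.020 F735
G1 X67.025 Y49.650
G1 X67.309 Y70.225
G1 X67.444 Y93.867
G1 X66.850 Y116.699
G1 X64.949 Y134.844
G1 X61.161 Y144.424
G1 X54.907 Y141.562
M5
G0 X49.450 Y77.313
M3 S808
G1 X53.077 Y70.773 F735
G1 X47.978 Y65.303
G1 X41.200 Y68.462
G1 X42.110 Y75.884
G1 X49.450 Y77.313
M5
G0 X0.000 Y0.000

Since the viewBox matches the mm dimensions, user units are millimetres directly. The only transform is the Y-flip y_m = 153.711 − y_svg.

Shape 1 is a rectangle drawn with `<path>`. Its stroke #ff00ff means cut at S808, F735. After flipping Y the toolpath is (6.910,78.028) → (18.246,78.028) → (18.246,48.991) → (6.910,48.991) → (6.910,78.028), returning to the start.

Shape 2 is a cubic bezier drawn with `<path>`. Its stroke #ff00ff means cut at S808, F735. After flipping Y the toolpath is (35.363,76.989) → (42.099,73.469) → (45.169,70.820) → (45.194,68.793) → (42.795,67.143) → (38.591,65.622) → (33.203,63.983) → (27.251,61.978) → (21.356,59.360).

Shape 3 is a cubic bezier drawn with `<path>`. Its stroke #ff00ff means cut at S808, F735. After flipping Y the toolpath is (68.325,33.211) → (67.170,36.020) → (67.025,49.650) → (67.309,70.225) → (67.444,93.867) → (66.850,116.699) → (64.949,134.844) → (61.161,144.424) → (54.907,141.562).

Shape 4 is a regular polygon drawn with `<path>`. Its stroke #ff00ff means cut at S808, F735. After flipping Y the toolpath is (49.450,77.313) → (53.077,70.773) → (47.978,65.303) → (41.200,68.462) → (42.110,75.884) → (49.450,77.313), returning to the start.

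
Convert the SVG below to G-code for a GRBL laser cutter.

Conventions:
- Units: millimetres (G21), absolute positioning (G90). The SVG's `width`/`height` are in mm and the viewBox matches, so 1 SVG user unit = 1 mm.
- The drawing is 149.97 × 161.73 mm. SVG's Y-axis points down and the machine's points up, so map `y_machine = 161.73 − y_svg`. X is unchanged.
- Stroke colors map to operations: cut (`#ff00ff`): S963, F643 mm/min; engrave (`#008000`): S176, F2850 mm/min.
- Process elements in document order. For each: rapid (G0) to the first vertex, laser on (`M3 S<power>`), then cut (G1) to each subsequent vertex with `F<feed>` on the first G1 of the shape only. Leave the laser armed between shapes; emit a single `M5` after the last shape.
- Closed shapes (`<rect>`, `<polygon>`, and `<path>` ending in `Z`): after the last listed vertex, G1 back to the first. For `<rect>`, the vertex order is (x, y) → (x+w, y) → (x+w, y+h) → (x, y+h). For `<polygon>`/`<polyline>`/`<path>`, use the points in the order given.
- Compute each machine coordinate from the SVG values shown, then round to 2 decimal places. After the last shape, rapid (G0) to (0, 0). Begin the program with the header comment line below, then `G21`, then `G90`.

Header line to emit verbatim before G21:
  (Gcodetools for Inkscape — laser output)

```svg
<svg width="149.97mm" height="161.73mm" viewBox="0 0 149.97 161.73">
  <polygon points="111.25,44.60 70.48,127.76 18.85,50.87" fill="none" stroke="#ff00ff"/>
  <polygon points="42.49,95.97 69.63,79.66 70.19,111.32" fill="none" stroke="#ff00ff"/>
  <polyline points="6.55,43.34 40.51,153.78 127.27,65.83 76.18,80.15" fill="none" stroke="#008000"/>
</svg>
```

(Gcodetools for Inkscape — laser output)
G21
G90
G0 X111.25 Y117.13
M3 S963
G1 X70.48 Y33.97 F643
G1 X18.85 Y110.86
G1 X111.25 Y117.13
G0 X42.49 Y65.76
M3 S963
G1 X69.63 Y82.07 F643
G1 X70.19 Y50.41
G1 X42.49 Y65.76
G0 X6.55 Y118.39
M3 S176
G1 X40.51 Y7.95 F2850
G1 X127.27 Y95.90
G1 X76.18 Y81.58
M5
G0 X0.00 Y0.00

viewBox `0 0 149.97 161.73` with mm width/height → 1 unit = 1 mm. Flip: y_m = 161.73 − y_svg.

**Shape 1** — `<polygon>` regular polygon, stroke `#ff00ff` → cut (S963, F643). Machine vertices: (111.25,117.13) → (70.48,33.97) → (18.85,110.86) → (111.25,117.13). Closed: final G1 returns to the first vertex.

**Shape 2** — `<polygon>` regular polygon, stroke `#ff00ff` → cut (S963, F643). Machine vertices: (42.49,65.76) → (69.63,82.07) → (70.19,50.41) → (42.49,65.76). Closed: final G1 returns to the first vertex.

**Shape 3** — `<polyline>` open polyline, stroke `#008000` → engrave (S176, F2850). Machine vertices: (6.55,118.39) → (40.51,7.95) → (127.27,95.90) → (76.18,81.58). Open path.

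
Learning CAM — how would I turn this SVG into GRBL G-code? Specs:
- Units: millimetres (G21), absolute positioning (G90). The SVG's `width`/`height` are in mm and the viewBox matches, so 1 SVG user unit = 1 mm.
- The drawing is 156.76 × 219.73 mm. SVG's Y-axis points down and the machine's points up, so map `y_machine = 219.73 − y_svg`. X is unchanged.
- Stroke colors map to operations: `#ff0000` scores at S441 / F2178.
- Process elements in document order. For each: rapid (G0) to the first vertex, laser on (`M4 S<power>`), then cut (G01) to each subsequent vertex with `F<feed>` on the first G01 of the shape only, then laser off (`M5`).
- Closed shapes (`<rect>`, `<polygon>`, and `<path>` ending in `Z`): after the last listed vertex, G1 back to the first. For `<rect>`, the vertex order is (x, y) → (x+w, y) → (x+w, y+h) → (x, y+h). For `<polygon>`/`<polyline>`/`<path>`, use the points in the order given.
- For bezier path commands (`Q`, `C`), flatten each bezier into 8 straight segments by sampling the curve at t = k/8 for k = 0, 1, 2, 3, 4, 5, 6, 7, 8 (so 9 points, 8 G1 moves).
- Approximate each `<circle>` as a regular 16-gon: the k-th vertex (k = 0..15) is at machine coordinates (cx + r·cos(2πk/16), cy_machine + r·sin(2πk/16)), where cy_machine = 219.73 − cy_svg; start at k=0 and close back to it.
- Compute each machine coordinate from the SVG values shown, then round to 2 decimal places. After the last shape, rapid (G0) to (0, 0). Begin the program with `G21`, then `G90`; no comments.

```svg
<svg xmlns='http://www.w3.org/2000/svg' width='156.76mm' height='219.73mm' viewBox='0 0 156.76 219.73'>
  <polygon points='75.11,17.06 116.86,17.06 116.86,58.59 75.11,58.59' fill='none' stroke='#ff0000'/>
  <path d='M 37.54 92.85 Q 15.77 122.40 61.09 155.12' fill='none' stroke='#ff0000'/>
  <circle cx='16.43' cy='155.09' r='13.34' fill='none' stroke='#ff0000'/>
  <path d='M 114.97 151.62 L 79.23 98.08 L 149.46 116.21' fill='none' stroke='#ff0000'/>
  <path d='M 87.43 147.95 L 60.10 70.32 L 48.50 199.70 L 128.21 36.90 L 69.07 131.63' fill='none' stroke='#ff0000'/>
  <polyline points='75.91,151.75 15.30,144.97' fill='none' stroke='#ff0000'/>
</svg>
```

G21
G90
G0 X75.11 Y202.67
M4 S441
G01 X116.86 Y202.67 F2178
G01 X116.86 Y161.14
G01 X75.11 Y161.14
G01 X75.11 Y202.67
M5
G0 X37.54 Y126.88
M4 S441
G01 X33.15 Y119.44 F2178
G01 X30.85 Y111.91
G01 X30.65 Y104.27
G01 X32.54 Y96.54
G01 X36.53 Y88.70
G01 X42.62 Y80.77
G01 X50.81 Y72.74
G01 X61.09 Y64.61
M5
G0 X29.77 Y64.64
M4 S441
G01 X28.75 Y69.74 F2178
G01 X25.86 Y74.07
G01 X21.53 Y76.96
G01 X16.43 Y77.98
G01 X11.33 Y76.96
G01 X7.00 Y74.07
G01 X4.11 Y69.74
G01 X3.09 Y64.64
G01 X4.11 Y59.54
G01 X7.00 Y55.21
G01 X11.33 Y52.32
G01 X16.43 Y51.30
G01 X21.53 Y52.32
G01 X25.86 Y55.21
G01 X28.75 Y59.54
G01 X29.77 Y64.64
M5
G0 X114.97 Y68.11
M4 S441
G01 X79.23 Y121.65 F2178
G01 X149.46 Y103.52
M5
G0 X87.43 Y71.78
M4 S441
G01 X60.10 Y149.41 F2178
G01 X48.50 Y20.03
G01 X128.21 Y182.83
G01 X69.07 Y88.10
M5
G0 X75.91 Y67.98
M4 S441
G01 X15.30 Y74.76 F2178
M5
G0 X0.00 Y0.00

1 u = 1 mm; y_m = 219.73 − y.

[1] `<polygon>` rectangle, #ff0000→score S441 F2178: (75.11,202.67) → (116.86,202.67) → (116.86,161.14) → (75.11,161.14) → (75.11,202.67) (closed)

[2] `<path>` quadratic bezier, #ff0000→score S441 F2178: (37.54,126.88) → (33.15,119.44) → (30.85,111.91) → (30.65,104.27) → (32.54,96.54) → (36.53,88.70) → (42.62,80.77) → (50.81,72.74) → (61.09,64.61)

[3] `<circle>` circle, #ff0000→score S441 F2178: (29.77,64.64) → (28.75,69.74) → (25.86,74.07) → (21.53,76.96) → (16.43,77.98) → (11.33,76.96) → (7.00,74.07) → (4.11,69.74) → (3.09,64.64) → (4.11,59.54) → (7.00,55.21) → (11.33,52.32) → (16.43,51.30) → (21.53,52.32) → (25.86,55.21) → (28.75,59.54) → (29.77,64.64) (closed)

[4] `<path>` open polyline, #ff0000→score S441 F2178: (114.97,68.11) → (79.23,121.65) → (149.46,103.52)

[5] `<path>` open polyline, #ff0000→score S441 F2178: (87.43,71.78) → (60.10,149.41) → (48.50,20.03) → (128.21,182.83) → (69.07,88.10)

[6] `<polyline>` line segment, #ff0000→score S441 F2178: (75.91,67.98) → (15.30,74.76)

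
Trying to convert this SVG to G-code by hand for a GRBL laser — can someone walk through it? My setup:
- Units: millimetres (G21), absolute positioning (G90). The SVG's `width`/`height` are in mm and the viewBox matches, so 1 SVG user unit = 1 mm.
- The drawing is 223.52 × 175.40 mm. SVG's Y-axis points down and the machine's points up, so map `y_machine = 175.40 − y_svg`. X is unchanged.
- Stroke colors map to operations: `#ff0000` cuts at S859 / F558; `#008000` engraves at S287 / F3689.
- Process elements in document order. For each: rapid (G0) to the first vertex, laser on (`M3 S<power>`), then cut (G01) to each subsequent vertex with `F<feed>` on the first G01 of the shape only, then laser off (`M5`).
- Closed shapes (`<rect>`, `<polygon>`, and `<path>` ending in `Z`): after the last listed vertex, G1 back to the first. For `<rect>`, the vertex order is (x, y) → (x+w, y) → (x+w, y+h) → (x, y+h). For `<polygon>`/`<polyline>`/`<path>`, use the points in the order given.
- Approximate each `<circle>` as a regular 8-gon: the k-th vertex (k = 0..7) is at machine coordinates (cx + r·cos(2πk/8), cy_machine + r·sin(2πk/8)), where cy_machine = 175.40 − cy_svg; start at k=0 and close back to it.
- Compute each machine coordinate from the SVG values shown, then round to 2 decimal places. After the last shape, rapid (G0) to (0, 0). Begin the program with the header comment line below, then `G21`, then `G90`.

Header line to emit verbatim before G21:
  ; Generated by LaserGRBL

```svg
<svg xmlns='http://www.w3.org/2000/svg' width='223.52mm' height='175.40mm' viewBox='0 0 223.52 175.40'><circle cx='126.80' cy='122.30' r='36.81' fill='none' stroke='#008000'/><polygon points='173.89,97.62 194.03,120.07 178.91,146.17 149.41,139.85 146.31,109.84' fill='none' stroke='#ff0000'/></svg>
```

; Generated by LaserGRBL
G21
G90
G0 X163.61 Y53.10
M3 S287
G01 X152.83 Y79.13 F3689
G01 X126.80 Y89.91
G01 X100.77 Y79.13
G01 X89.99 Y53.10
G01 X100.77 Y27.07
G01 X126.80 Y16.29
G01 X152.83 Y27.07
G01 X163.61 Y53.10
M5
G0 X173.89 Y77.78
M3 S859
G01 X194.03 Y55.33 F558
G01 X178.91 Y29.23
G01 X149.41 Y35.55
G01 X146.31 Y65.56
G01 X173.89 Y77.78
M5
G0 X0.00 Y0.00

viewBox `0 0 223.52 175.40` with mm width/height → 1 unit = 1 mm. Flip: y_m = 175.40 − y_svg.

**Shape 1** — `<circle>` circle, stroke `#008000` → engrave (S287, F3689). Machine vertices: (163.61,53.10) → (152.83,79.13) → (126.80,89.91) → (100.77,79.13) → (89.99,53.10) → (100.77,27.07) → (126.80,16.29) → (152.83,27.07) → (163.61,53.10). Closed: final G1 returns to the first vertex.

**Shape 2** — `<polygon>` regular polygon, stroke `#ff0000` → cut (S859, F558). Machine vertices: (173.89,77.78) → (194.03,55.33) → (178.91,29.23) → (149.41,35.55) → (146.31,65.56) → (173.89,77.78). Closed: final G1 returns to the first vertex.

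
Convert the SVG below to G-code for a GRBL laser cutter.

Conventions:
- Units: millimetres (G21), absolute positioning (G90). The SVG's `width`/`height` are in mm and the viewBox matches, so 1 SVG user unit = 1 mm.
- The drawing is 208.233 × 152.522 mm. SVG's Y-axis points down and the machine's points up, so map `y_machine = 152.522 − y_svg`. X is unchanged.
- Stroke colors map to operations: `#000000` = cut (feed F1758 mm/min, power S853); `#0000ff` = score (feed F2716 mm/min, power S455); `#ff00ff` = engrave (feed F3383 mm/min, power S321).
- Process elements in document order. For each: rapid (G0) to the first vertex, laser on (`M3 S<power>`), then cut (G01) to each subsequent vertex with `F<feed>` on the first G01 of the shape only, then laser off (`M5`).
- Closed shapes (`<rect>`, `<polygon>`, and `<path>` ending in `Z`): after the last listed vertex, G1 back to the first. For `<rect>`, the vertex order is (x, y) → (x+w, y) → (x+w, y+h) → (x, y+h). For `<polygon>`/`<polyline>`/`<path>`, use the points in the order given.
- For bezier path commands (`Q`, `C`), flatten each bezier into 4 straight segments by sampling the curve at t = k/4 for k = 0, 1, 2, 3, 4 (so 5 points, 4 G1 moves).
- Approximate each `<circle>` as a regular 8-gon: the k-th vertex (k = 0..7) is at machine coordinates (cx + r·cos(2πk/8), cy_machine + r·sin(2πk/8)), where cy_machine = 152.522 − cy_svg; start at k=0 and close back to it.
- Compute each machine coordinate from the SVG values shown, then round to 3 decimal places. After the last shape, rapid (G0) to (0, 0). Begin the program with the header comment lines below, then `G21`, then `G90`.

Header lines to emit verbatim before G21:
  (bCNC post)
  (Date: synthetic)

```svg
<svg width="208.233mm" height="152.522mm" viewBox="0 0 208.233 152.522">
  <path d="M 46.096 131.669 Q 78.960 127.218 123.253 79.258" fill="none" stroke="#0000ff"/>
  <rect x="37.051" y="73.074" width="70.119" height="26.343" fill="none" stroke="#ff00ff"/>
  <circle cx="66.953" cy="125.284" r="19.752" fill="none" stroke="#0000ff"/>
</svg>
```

(bCNC post)
(Date: synthetic)
G21
G90
G0 X46.096 Y20.853
M3 S455
G01 X63.242 Y25.798 F2716
G01 X81.817 Y36.181
G01 X101.821 Y52.003
G01 X123.253 Y73.264
M5
G0 X37.051 Y79.448
M3 S321
G01 X107.170 Y79.448 F3383
G01 X107.170 Y53.105
G01 X37.051 Y53.105
G01 X37.051 Y79.448
M5
G0 X86.705 Y27.238
M3 S455
G01 X80.920 Y41.205 F2716
G01 X66.953 Y46.990
G01 X52.986 Y41.205
G01 X47.201 Y27.238
G01 X52.986 Y13.271
G01 X66.953 Y7.486
G01 X80.920 Y13.271
G01 X86.705 Y27.238
M5
G0 X0.000 Y0.000

Since the viewBox matches the mm dimensions, user units are millimetres directly. The only transform is the Y-flip y_m = 152.522 − y_svg.

Shape 1 is a quadratic bezier drawn with `<path>`. Its stroke #0000ff means score at S455, F2716. After flipping Y the toolpath is (46.096,20.853) → (63.242,25.798) → (81.817,36.181) → (101.821,52.003) → (123.253,73.264).

Shape 2 is a rectangle drawn with `<rect>`. Its stroke #ff00ff means engrave at S321, F3383. After flipping Y the toolpath is (37.051,79.448) → (107.170,79.448) → (107.170,53.105) → (37.051,53.105) → (37.051,79.448), returning to the start.

Shape 3 is a circle drawn with `<circle>`. Its stroke #0000ff means score at S455, F2716. After flipping Y the toolpath is (86.705,27.238) → (80.920,41.205) → (66.953,46.990) → (52.986,41.205) → (47.201,27.238) → (52.986,13.271) → (66.953,7.486) → (80.920,13.271) → (86.705,27.238), returning to the start.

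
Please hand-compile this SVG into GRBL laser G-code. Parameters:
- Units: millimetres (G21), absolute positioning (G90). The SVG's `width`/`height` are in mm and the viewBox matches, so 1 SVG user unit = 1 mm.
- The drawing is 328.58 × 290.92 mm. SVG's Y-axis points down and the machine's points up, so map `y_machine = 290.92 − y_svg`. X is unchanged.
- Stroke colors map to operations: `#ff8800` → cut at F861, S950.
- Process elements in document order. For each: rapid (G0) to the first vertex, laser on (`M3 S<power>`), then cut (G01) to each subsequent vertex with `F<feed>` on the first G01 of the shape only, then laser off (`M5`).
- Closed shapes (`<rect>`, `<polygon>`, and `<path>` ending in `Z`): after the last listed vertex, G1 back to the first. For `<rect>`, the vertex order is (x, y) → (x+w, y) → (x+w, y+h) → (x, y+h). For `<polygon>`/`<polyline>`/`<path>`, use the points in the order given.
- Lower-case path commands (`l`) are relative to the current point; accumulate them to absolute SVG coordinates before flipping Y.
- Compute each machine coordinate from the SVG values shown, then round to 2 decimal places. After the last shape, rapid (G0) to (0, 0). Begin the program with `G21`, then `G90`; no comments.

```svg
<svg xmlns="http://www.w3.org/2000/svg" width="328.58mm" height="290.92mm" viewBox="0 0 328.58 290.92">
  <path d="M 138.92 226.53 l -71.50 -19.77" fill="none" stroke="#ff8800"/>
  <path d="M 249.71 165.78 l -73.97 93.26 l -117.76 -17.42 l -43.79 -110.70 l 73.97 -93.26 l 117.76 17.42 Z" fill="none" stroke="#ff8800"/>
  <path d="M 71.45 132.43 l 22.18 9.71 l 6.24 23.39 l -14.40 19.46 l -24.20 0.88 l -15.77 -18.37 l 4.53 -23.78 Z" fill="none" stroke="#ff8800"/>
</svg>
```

viewBox `0 0 328.58 290.92` with mm width/height → 1 unit = 1 mm. Flip: y_m = 290.92 − y_svg.

**Shape 1** — `<path>` line segment, stroke `#ff8800` → cut (S950, F861). Machine vertices: (138.92,64.39) → (67.42,84.16). Open path.

**Shape 2** — `<path>` regular polygon, stroke `#ff8800` → cut (S950, F861). Machine vertices: (249.71,125.14) → (175.74,31.88) → (57.98,49.30) → (14.19,160.00) → (88.16,253.26) → (205.92,235.84) → (249.71,125.14). Closed: final G1 returns to the first vertex.

**Shape 3** — `<path>` regular polygon, stroke `#ff8800` → cut (S950, F861). Machine vertices: (71.45,158.49) → (93.63,148.78) → (99.87,125.39) → (85.47,105.93) → (61.27,105.05) → (45.50,123.42) → (50.03,147.20) → (71.45,158.49). Closed: final G1 returns to the first vertex.

G21
G90
G0 X138.92 Y64.39
M3 S950
G01 X67.42 Y84.16 F861
M5
G0 X249.71 Y125.14
M3 S950
G01 X175.74 Y31.88 F861
G01 X57.98 Y49.30
G01 X14.19 Y160.00
G01 X88.16 Y253.26
G01 X205.92 Y235.84
G01 X249.71 Y125.14
M5
G0 X71.45 Y158.49
M3 S950
G01 X93.63 Y148.78 F861
G01 X99.87 Y125.39
G01 X85.47 Y105.93
G01 X61.27 Y105.05
G01 X45.50 Y123.42
G01 X50.03 Y147.20
G01 X71.45 Y158.49
M5
G0 X0.00 Y0.00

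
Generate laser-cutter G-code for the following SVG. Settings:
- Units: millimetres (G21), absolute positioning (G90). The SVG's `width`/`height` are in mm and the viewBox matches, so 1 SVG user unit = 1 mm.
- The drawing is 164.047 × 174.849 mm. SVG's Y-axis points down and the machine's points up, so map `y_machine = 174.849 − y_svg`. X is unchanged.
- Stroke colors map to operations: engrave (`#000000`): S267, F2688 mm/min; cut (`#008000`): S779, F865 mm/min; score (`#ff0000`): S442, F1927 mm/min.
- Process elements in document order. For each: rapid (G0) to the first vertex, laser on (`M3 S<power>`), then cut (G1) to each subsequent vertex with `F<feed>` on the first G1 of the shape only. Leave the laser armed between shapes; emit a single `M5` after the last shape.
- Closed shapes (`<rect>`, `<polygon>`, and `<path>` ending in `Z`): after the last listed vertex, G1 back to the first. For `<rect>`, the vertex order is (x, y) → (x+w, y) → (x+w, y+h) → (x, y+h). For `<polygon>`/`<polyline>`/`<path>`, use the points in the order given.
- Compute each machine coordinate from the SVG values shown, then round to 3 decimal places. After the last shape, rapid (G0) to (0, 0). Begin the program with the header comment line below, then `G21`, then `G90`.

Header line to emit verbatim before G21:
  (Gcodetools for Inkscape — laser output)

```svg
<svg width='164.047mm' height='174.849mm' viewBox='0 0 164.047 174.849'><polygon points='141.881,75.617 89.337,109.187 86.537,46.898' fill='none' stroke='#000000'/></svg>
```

1 u = 1 mm; y_m = 174.849 − y.

[1] `<polygon>` regular polygon, #000000→engrave S267 F2688: (141.881,99.232) → (89.337,65.662) → (86.537,127.951) → (141.881,99.232) (closed)

(Gcodetools for Inkscape — laser output)
G21
G90
G0 X141.881 Y99.232
M3 S267
G1 X89.337 Y65.662 F2688
G1 X86.537 Y127.951
G1 X141.881 Y99.232
M5
G0 X0.000 Y0.000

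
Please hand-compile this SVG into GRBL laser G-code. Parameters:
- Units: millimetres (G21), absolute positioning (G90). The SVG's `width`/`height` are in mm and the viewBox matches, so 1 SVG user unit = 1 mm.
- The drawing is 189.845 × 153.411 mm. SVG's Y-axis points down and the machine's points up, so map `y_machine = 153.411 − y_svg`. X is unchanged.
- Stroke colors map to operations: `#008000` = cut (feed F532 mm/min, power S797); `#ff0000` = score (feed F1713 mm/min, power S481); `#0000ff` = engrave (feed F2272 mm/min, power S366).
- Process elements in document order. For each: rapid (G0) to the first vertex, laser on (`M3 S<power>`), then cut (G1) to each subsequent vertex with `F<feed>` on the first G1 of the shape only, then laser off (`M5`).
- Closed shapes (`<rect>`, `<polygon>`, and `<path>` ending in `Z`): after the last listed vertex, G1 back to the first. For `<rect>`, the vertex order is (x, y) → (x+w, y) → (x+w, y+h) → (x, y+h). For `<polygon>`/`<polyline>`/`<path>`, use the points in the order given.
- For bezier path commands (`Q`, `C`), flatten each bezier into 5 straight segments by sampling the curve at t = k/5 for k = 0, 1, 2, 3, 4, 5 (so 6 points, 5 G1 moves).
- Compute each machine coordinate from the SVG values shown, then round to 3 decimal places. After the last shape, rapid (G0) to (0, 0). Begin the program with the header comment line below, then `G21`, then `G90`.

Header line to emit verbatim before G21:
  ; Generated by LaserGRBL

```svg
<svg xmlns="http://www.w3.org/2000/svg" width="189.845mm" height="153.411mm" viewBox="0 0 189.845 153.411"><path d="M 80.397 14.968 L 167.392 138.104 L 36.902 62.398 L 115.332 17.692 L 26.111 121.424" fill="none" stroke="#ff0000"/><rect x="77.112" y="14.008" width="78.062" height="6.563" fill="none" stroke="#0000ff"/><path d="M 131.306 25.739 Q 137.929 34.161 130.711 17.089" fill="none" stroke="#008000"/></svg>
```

; Generated by LaserGRBL
G21
G90
G0 X80.397 Y138.443
M3 S481
G1 X167.392 Y15.307 F1713
G1 X36.902 Y91.013
G1 X115.332 Y135.719
G1 X26.111 Y31.987
M5
G0 X77.112 Y139.403
M3 S366
G1 X155.174 Y139.403 F2272
G1 X155.174 Y132.840
G1 X77.112 Y132.840
G1 X77.112 Y139.403
M5
G0 X131.306 Y127.672
M3 S797
G1 X133.402 Y125.323 F532
G1 X134.390 Y125.013
G1 X134.271 Y126.743
G1 X133.045 Y130.513
G1 X130.711 Y136.322
M5
G0 X0.000 Y0.000

1 u = 1 mm; y_m = 153.411 − y.

[1] `<path>` open polyline, #ff0000→score S481 F1713: (80.397,138.443) → (167.392,15.307) → (36.902,91.013) → (115.332,135.719) → (26.111,31.987)

[2] `<rect>` rectangle, #0000ff→engrave S366 F2272: (77.112,139.403) → (155.174,139.403) → (155.174,132.840) → (77.112,132.840) → (77.112,139.403) (closed)

[3] `<path>` quadratic bezier, #008000→cut S797 F532: (131.306,127.672) → (133.402,125.323) → (134.390,125.013) → (134.271,126.743) → (133.045,130.513) → (130.711,136.322)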